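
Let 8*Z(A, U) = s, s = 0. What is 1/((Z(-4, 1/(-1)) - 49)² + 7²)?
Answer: 1/2450 ≈ 0.00040816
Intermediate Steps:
Z(A, U) = 0 (Z(A, U) = (⅛)*0 = 0)
1/((Z(-4, 1/(-1)) - 49)² + 7²) = 1/((0 - 49)² + 7²) = 1/((-49)² + 49) = 1/(2401 + 49) = 1/2450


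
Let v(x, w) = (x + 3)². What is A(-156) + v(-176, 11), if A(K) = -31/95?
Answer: 2843224/95 ≈ 29929.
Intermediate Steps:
A(K) = -31/95 (A(K) = -31*1/95 = -31/95)
v(x, w) = (3 + x)²
A(-156) + v(-176, 11) = -31/95 + (3 - 176)² = -31/95 + (-173)² = -31/95 + 29929 = 2843224/95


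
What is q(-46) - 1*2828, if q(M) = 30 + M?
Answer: -2844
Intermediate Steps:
q(-46) - 1*2828 = (30 - 46) - 1*2828 = -16 - 2828 = -2844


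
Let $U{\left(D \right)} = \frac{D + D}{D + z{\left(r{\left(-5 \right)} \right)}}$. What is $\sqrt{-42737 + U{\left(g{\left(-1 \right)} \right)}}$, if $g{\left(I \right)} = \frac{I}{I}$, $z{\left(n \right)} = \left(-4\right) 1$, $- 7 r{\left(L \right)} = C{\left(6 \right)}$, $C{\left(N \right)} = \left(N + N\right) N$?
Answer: $\frac{i \sqrt{384639}}{3} \approx 206.73 i$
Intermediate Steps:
$C{\left(N \right)} = 2 N^{2}$ ($C{\left(N \right)} = 2 N N = 2 N^{2}$)
$r{\left(L \right)} = - \frac{72}{7}$ ($r{\left(L \right)} = - \frac{2 \cdot 6^{2}}{7} = - \frac{2 \cdot 36}{7} = \left(- \frac{1}{7}\right) 72 = - \frac{72}{7}$)
$z{\left(n \right)} = -4$
$g{\left(I \right)} = 1$
$U{\left(D \right)} = \frac{2 D}{-4 + D}$ ($U{\left(D \right)} = \frac{D + D}{D - 4} = \frac{2 D}{-4 + D}$)
$\sqrt{-42737 + U{\left(g{\left(-1 \right)} \right)}} = \sqrt{-42737 + 2 \cdot 1 \frac{1}{-4 + 1}} = \sqrt{-42737 + 2 \cdot 1 \frac{1}{-3}} = \sqrt{-42737 + 2 \cdot 1 \left(- \frac{1}{3}\right)} = \sqrt{-42737 - \frac{2}{3}} = \sqrt{- \frac{128213}{3}} = \frac{i \sqrt{384639}}{3}$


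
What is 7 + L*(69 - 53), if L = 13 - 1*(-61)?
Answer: 1191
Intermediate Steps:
L = 74 (L = 13 + 61 = 74)
7 + L*(69 - 53) = 7 + 74*(69 - 53) = 7 + 74*16 = 7 + 1184 = 1191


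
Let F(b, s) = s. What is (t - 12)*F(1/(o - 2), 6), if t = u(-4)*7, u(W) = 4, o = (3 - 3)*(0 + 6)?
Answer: 96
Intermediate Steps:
o = 0 (o = 0*6 = 0)
t = 28 (t = 4*7 = 28)
(t - 12)*F(1/(o - 2), 6) = (28 - 12)*6 = 16*6 = 96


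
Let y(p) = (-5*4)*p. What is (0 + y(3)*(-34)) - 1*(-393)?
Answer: 2433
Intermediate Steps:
y(p) = -20*p
(0 + y(3)*(-34)) - 1*(-393) = (0 - 20*3*(-34)) - 1*(-393) = (0 - 60*(-34)) + 393 = (0 + 2040) + 393 = 2040 + 393 = 2433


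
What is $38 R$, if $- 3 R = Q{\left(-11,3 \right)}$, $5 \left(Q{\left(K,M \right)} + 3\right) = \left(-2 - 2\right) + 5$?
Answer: $\frac{532}{15} \approx 35.467$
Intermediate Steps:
$Q{\left(K,M \right)} = - \frac{14}{5}$ ($Q{\left(K,M \right)} = -3 + \frac{\left(-2 - 2\right) + 5}{5} = -3 + \frac{-4 + 5}{5} = -3 + \frac{1}{5} \cdot 1 = -3 + \frac{1}{5} = - \frac{14}{5}$)
$R = \frac{14}{15}$ ($R = \left(- \frac{1}{3}\right) \left(- \frac{14}{5}\right) = \frac{14}{15} \approx 0.93333$)
$38 R = 38 \cdot \frac{14}{15} = \frac{532}{15}$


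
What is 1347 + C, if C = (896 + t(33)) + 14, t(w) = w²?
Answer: 3346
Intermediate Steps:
C = 1999 (C = (896 + 33²) + 14 = (896 + 1089) + 14 = 1985 + 14 = 1999)
1347 + C = 1347 + 1999 = 3346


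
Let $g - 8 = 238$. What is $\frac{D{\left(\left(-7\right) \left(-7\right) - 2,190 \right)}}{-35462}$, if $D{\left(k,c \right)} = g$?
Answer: $- \frac{123}{17731} \approx -0.006937$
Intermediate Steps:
$g = 246$ ($g = 8 + 238 = 246$)
$D{\left(k,c \right)} = 246$
$\frac{D{\left(\left(-7\right) \left(-7\right) - 2,190 \right)}}{-35462} = \frac{246}{-35462} = 246 \left(- \frac{1}{35462}\right) = - \frac{123}{17731}$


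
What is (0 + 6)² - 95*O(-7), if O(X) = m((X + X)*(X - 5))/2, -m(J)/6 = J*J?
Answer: 8043876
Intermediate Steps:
m(J) = -6*J² (m(J) = -6*J*J = -6*J²)
O(X) = -12*X²*(-5 + X)² (O(X) = -6*(X - 5)²*(X + X)²/2 = -6*4*X²*(-5 + X)²*(½) = -24*X²*(-5 + X)²*(½) = -12*X²*(-5 + X)²)
(0 + 6)² - 95*O(-7) = (0 + 6)² - (-1140)*(-7)²*(-5 - 7)² = 6² - (-1140)*49*(-12)² = 36 - (-1140)*49*144 = 36 - 95*(-84672) = 36 + 8043840 = 8043876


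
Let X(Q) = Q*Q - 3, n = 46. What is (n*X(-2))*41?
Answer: 1886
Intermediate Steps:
X(Q) = -3 + Q² (X(Q) = Q² - 3 = -3 + Q²)
(n*X(-2))*41 = (46*(-3 + (-2)²))*41 = (46*(-3 + 4))*41 = (46*1)*41 = 46*41 = 1886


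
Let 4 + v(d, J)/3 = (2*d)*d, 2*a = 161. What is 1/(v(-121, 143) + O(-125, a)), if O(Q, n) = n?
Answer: 2/175829 ≈ 1.1375e-5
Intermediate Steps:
a = 161/2 (a = (½)*161 = 161/2 ≈ 80.500)
v(d, J) = -12 + 6*d² (v(d, J) = -12 + 3*((2*d)*d) = -12 + 3*(2*d²) = -12 + 6*d²)
1/(v(-121, 143) + O(-125, a)) = 1/((-12 + 6*(-121)²) + 161/2) = 1/((-12 + 6*14641) + 161/2) = 1/((-12 + 87846) + 161/2) = 1/(87834 + 161/2) = 1/(175829/2) = 2/175829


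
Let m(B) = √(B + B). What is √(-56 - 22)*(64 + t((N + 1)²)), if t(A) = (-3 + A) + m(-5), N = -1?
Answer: I*√78*(61 + I*√10) ≈ -27.928 + 538.74*I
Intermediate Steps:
m(B) = √2*√B (m(B) = √(2*B) = √2*√B)
t(A) = -3 + A + I*√10 (t(A) = (-3 + A) + √2*√(-5) = (-3 + A) + √2*(I*√5) = (-3 + A) + I*√10 = -3 + A + I*√10)
√(-56 - 22)*(64 + t((N + 1)²)) = √(-56 - 22)*(64 + (-3 + (-1 + 1)² + I*√10)) = √(-78)*(64 + (-3 + 0² + I*√10)) = (I*√78)*(64 + (-3 + 0 + I*√10)) = (I*√78)*(64 + (-3 + I*√10)) = (I*√78)*(61 + I*√10) = I*√78*(61 + I*√10)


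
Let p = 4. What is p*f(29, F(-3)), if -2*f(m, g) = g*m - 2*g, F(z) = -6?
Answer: 324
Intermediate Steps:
f(m, g) = g - g*m/2 (f(m, g) = -(g*m - 2*g)/2 = -(-2*g + g*m)/2 = g - g*m/2)
p*f(29, F(-3)) = 4*((1/2)*(-6)*(2 - 1*29)) = 4*((1/2)*(-6)*(2 - 29)) = 4*((1/2)*(-6)*(-27)) = 4*81 = 324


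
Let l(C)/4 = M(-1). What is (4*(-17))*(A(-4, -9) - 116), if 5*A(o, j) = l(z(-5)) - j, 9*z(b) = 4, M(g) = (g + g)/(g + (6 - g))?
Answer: 116756/15 ≈ 7783.7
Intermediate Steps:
M(g) = g/3 (M(g) = (2*g)/6 = (2*g)*(⅙) = g/3)
z(b) = 4/9 (z(b) = (⅑)*4 = 4/9)
l(C) = -4/3 (l(C) = 4*((⅓)*(-1)) = 4*(-⅓) = -4/3)
A(o, j) = -4/15 - j/5 (A(o, j) = (-4/3 - j)/5 = -4/15 - j/5)
(4*(-17))*(A(-4, -9) - 116) = (4*(-17))*((-4/15 - ⅕*(-9)) - 116) = -68*((-4/15 + 9/5) - 116) = -68*(23/15 - 116) = -68*(-1717/15) = 116756/15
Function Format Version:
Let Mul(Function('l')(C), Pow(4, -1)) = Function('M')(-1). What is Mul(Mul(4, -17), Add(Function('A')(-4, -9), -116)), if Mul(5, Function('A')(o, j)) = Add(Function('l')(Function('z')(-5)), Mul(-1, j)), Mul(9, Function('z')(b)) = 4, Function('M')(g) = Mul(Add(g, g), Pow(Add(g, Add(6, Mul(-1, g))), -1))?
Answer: Rational(116756, 15) ≈ 7783.7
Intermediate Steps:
Function('M')(g) = Mul(Rational(1, 3), g) (Function('M')(g) = Mul(Mul(2, g), Pow(6, -1)) = Mul(Mul(2, g), Rational(1, 6)) = Mul(Rational(1, 3), g))
Function('z')(b) = Rational(4, 9) (Function('z')(b) = Mul(Rational(1, 9), 4) = Rational(4, 9))
Function('l')(C) = Rational(-4, 3) (Function('l')(C) = Mul(4, Mul(Rational(1, 3), -1)) = Mul(4, Rational(-1, 3)) = Rational(-4, 3))
Function('A')(o, j) = Add(Rational(-4, 15), Mul(Rational(-1, 5), j)) (Function('A')(o, j) = Mul(Rational(1, 5), Add(Rational(-4, 3), Mul(-1, j))) = Add(Rational(-4, 15), Mul(Rational(-1, 5), j)))
Mul(Mul(4, -17), Add(Function('A')(-4, -9), -116)) = Mul(Mul(4, -17), Add(Add(Rational(-4, 15), Mul(Rational(-1, 5), -9)), -116)) = Mul(-68, Add(Add(Rational(-4, 15), Rational(9, 5)), -116)) = Mul(-68, Add(Rational(23, 15), -116)) = Mul(-68, Rational(-1717, 15)) = Rational(116756, 15)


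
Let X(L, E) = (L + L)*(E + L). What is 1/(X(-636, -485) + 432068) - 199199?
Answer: -370107758019/1857980 ≈ -1.9920e+5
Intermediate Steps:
X(L, E) = 2*L*(E + L) (X(L, E) = (2*L)*(E + L) = 2*L*(E + L))
1/(X(-636, -485) + 432068) - 199199 = 1/(2*(-636)*(-485 - 636) + 432068) - 199199 = 1/(2*(-636)*(-1121) + 432068) - 199199 = 1/(1425912 + 432068) - 199199 = 1/1857980 - 199199 = -370107758019/1857980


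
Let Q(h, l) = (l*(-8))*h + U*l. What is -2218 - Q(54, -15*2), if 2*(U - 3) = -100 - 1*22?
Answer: -16918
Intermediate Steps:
U = -58 (U = 3 + (-100 - 1*22)/2 = 3 + (-100 - 22)/2 = 3 + (½)*(-122) = 3 - 61 = -58)
Q(h, l) = -58*l - 8*h*l (Q(h, l) = (l*(-8))*h - 58*l = (-8*l)*h - 58*l = -8*h*l - 58*l = -58*l - 8*h*l)
-2218 - Q(54, -15*2) = -2218 - (-2)*(-15*2)*(29 + 4*54) = -2218 - (-2)*(-30)*(29 + 216) = -2218 - (-2)*(-30)*245 = -2218 - 1*14700 = -2218 - 14700 = -16918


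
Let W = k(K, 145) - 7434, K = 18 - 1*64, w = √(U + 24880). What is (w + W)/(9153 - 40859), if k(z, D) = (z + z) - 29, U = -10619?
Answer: 7555/31706 - √14261/31706 ≈ 0.23452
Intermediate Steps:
w = √14261 (w = √(-10619 + 24880) = √14261 ≈ 119.42)
K = -46 (K = 18 - 64 = -46)
k(z, D) = -29 + 2*z (k(z, D) = 2*z - 29 = -29 + 2*z)
W = -7555 (W = (-29 + 2*(-46)) - 7434 = (-29 - 92) - 7434 = -121 - 7434 = -7555)
(w + W)/(9153 - 40859) = (√14261 - 7555)/(9153 - 40859) = (-7555 + √14261)/(-31706) = (-7555 + √14261)*(-1/31706) = 7555/31706 - √14261/31706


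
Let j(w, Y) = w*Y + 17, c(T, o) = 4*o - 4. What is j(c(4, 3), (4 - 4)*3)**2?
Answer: 289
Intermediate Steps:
c(T, o) = -4 + 4*o
j(w, Y) = 17 + Y*w (j(w, Y) = Y*w + 17 = 17 + Y*w)
j(c(4, 3), (4 - 4)*3)**2 = (17 + ((4 - 4)*3)*(-4 + 4*3))**2 = (17 + (0*3)*(-4 + 12))**2 = (17 + 0*8)**2 = (17 + 0)**2 = 17**2 = 289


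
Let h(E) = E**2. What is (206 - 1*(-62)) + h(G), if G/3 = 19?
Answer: 3517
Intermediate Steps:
G = 57 (G = 3*19 = 57)
(206 - 1*(-62)) + h(G) = (206 - 1*(-62)) + 57**2 = (206 + 62) + 3249 = 268 + 3249 = 3517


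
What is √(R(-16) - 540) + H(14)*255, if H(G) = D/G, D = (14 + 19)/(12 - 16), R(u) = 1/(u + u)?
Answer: -8415/56 + I*√34562/8 ≈ -150.27 + 23.239*I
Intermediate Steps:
R(u) = 1/(2*u)
D = -33/4 (D = 33/(-4) = 33*(-¼) = -33/4 ≈ -8.2500)
H(G) = -33/(4*G)
√(R(-16) - 540) + H(14)*255 = √((½)/(-16) - 540) - 33/4/14*255 = √((½)*(-1/16) - 540) - 33/4*1/14*255 = √(-1/32 - 540) - 33/56*255 = √(-17281/32) - 8415/56 = I*√34562/8 - 8415/56 = -8415/56 + I*√34562/8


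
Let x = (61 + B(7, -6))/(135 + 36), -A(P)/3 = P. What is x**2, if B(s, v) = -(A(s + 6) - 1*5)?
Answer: 1225/3249 ≈ 0.37704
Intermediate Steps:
A(P) = -3*P
B(s, v) = 23 + 3*s (B(s, v) = -(-3*(s + 6) - 1*5) = -(-3*(6 + s) - 5) = -((-18 - 3*s) - 5) = -(-23 - 3*s) = 23 + 3*s)
x = 35/57 (x = (61 + (23 + 3*7))/(135 + 36) = (61 + (23 + 21))/171 = (61 + 44)*(1/171) = 105*(1/171) = 35/57 ≈ 0.61403)
x**2 = (35/57)**2 = 1225/3249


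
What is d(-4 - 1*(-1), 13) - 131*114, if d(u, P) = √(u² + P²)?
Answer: -14934 + √178 ≈ -14921.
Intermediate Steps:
d(u, P) = √(P² + u²)
d(-4 - 1*(-1), 13) - 131*114 = √(13² + (-4 - 1*(-1))²) - 131*114 = √(169 + (-4 + 1)²) - 14934 = √(169 + (-3)²) - 14934 = √(169 + 9) - 14934 = √178 - 14934 = -14934 + √178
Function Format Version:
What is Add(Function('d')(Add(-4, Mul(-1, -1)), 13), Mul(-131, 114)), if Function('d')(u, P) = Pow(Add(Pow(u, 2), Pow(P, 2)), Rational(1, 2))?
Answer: Add(-14934, Pow(178, Rational(1, 2))) ≈ -14921.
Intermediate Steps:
Function('d')(u, P) = Pow(Add(Pow(P, 2), Pow(u, 2)), Rational(1, 2))
Add(Function('d')(Add(-4, Mul(-1, -1)), 13), Mul(-131, 114)) = Add(Pow(Add(Pow(13, 2), Pow(Add(-4, Mul(-1, -1)), 2)), Rational(1, 2)), Mul(-131, 114)) = Add(Pow(Add(169, Pow(Add(-4, 1), 2)), Rational(1, 2)), -14934) = Add(Pow(Add(169, Pow(-3, 2)), Rational(1, 2)), -14934) = Add(Pow(Add(169, 9), Rational(1, 2)), -14934) = Add(Pow(178, Rational(1, 2)), -14934) = Add(-14934, Pow(178, Rational(1, 2)))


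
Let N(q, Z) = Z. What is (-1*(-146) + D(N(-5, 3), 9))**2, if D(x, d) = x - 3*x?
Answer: 19600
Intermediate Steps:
D(x, d) = -2*x
(-1*(-146) + D(N(-5, 3), 9))**2 = (-1*(-146) - 2*3)**2 = (146 - 6)**2 = 140**2 = 19600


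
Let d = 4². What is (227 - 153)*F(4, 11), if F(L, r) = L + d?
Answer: 1480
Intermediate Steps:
d = 16
F(L, r) = 16 + L (F(L, r) = L + 16 = 16 + L)
(227 - 153)*F(4, 11) = (227 - 153)*(16 + 4) = 74*20 = 1480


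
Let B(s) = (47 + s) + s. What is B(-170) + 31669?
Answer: 31376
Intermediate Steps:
B(s) = 47 + 2*s
B(-170) + 31669 = (47 + 2*(-170)) + 31669 = (47 - 340) + 31669 = -293 + 31669 = 31376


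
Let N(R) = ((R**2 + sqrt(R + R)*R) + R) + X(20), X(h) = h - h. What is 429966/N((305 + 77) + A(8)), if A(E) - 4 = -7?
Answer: 81693540/27220159 - 214983*sqrt(758)/27220159 ≈ 2.7838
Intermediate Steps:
X(h) = 0
A(E) = -3 (A(E) = 4 - 7 = -3)
N(R) = R + R**2 + sqrt(2)*R**(3/2) (N(R) = ((R**2 + sqrt(R + R)*R) + R) + 0 = ((R**2 + sqrt(2*R)*R) + R) + 0 = ((R**2 + (sqrt(2)*sqrt(R))*R) + R) + 0 = ((R**2 + sqrt(2)*R**(3/2)) + R) + 0 = (R + R**2 + sqrt(2)*R**(3/2)) + 0 = R + R**2 + sqrt(2)*R**(3/2))
429966/N((305 + 77) + A(8)) = 429966/(((305 + 77) - 3) + ((305 + 77) - 3)**2 + sqrt(2)*((305 + 77) - 3)**(3/2)) = 429966/((382 - 3) + (382 - 3)**2 + sqrt(2)*(382 - 3)**(3/2)) = 429966/(379 + 379**2 + sqrt(2)*379**(3/2)) = 429966/(379 + 143641 + sqrt(2)*(379*sqrt(379))) = 429966/(379 + 143641 + 379*sqrt(758)) = 429966/(144020 + 379*sqrt(758))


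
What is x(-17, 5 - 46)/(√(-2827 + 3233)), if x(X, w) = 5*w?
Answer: -205*√406/406 ≈ -10.174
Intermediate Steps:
x(-17, 5 - 46)/(√(-2827 + 3233)) = (5*(5 - 46))/(√(-2827 + 3233)) = (5*(-41))/(√406) = -205*√406/406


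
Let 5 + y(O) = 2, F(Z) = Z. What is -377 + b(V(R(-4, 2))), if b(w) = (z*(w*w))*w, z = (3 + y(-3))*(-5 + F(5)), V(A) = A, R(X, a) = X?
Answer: -377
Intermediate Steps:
y(O) = -3 (y(O) = -5 + 2 = -3)
z = 0 (z = (3 - 3)*(-5 + 5) = 0*0 = 0)
b(w) = 0 (b(w) = (0*(w*w))*w = (0*w**2)*w = 0*w = 0)
-377 + b(V(R(-4, 2))) = -377 + 0 = -377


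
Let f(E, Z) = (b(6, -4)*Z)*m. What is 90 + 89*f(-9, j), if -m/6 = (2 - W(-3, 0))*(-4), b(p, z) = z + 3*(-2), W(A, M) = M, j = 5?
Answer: -213510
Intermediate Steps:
b(p, z) = -6 + z (b(p, z) = z - 6 = -6 + z)
m = 48 (m = -6*(2 - 1*0)*(-4) = -6*(2 + 0)*(-4) = -12*(-4) = -6*(-8) = 48)
f(E, Z) = -480*Z (f(E, Z) = ((-6 - 4)*Z)*48 = -10*Z*48 = -480*Z)
90 + 89*f(-9, j) = 90 + 89*(-480*5) = 90 + 89*(-2400) = 90 - 213600 = -213510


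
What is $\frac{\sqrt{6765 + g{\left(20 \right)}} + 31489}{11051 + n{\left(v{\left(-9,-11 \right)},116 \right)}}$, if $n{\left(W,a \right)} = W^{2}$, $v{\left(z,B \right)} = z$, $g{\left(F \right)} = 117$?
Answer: $\frac{31489}{11132} + \frac{\sqrt{6882}}{11132} \approx 2.8361$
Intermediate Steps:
$\frac{\sqrt{6765 + g{\left(20 \right)}} + 31489}{11051 + n{\left(v{\left(-9,-11 \right)},116 \right)}} = \frac{\sqrt{6765 + 117} + 31489}{11051 + \left(-9\right)^{2}} = \frac{\sqrt{6882} + 31489}{11051 + 81} = \frac{31489 + \sqrt{6882}}{11132} = \left(31489 + \sqrt{6882}\right) \frac{1}{11132} = \frac{31489}{11132} + \frac{\sqrt{6882}}{11132}$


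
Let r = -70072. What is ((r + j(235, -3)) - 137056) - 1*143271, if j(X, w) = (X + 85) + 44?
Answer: -350035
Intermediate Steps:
j(X, w) = 129 + X (j(X, w) = (85 + X) + 44 = 129 + X)
((r + j(235, -3)) - 137056) - 1*143271 = ((-70072 + (129 + 235)) - 137056) - 1*143271 = ((-70072 + 364) - 137056) - 143271 = (-69708 - 137056) - 143271 = -206764 - 143271 = -350035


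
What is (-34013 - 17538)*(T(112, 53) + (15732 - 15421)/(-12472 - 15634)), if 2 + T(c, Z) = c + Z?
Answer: -236153429817/28106 ≈ -8.4022e+6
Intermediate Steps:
T(c, Z) = -2 + Z + c (T(c, Z) = -2 + (c + Z) = -2 + (Z + c) = -2 + Z + c)
(-34013 - 17538)*(T(112, 53) + (15732 - 15421)/(-12472 - 15634)) = (-34013 - 17538)*((-2 + 53 + 112) + (15732 - 15421)/(-12472 - 15634)) = -51551*(163 + 311/(-28106)) = -51551*(163 + 311*(-1/28106)) = -51551*(163 - 311/28106) = -51551*4580967/28106 = -236153429817/28106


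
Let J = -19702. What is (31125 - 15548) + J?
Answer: -4125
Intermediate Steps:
(31125 - 15548) + J = (31125 - 15548) - 19702 = 15577 - 19702 = -4125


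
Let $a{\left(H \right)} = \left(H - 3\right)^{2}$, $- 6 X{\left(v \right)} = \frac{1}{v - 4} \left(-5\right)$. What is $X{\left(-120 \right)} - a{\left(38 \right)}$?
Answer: $- \frac{911405}{744} \approx -1225.0$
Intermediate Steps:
$X{\left(v \right)} = \frac{5}{6 \left(-4 + v\right)}$ ($X{\left(v \right)} = - \frac{\frac{1}{v - 4} \left(-5\right)}{6} = - \frac{\frac{1}{-4 + v} \left(-5\right)}{6} = - \frac{\left(-5\right) \frac{1}{-4 + v}}{6} = \frac{5}{6 \left(-4 + v\right)}$)
$a{\left(H \right)} = \left(-3 + H\right)^{2}$
$X{\left(-120 \right)} - a{\left(38 \right)} = \frac{5}{6 \left(-4 - 120\right)} - \left(-3 + 38\right)^{2} = \frac{5}{6 \left(-124\right)} - 35^{2} = \frac{5}{6} \left(- \frac{1}{124}\right) - 1225 = - \frac{5}{744} - 1225 = - \frac{911405}{744}$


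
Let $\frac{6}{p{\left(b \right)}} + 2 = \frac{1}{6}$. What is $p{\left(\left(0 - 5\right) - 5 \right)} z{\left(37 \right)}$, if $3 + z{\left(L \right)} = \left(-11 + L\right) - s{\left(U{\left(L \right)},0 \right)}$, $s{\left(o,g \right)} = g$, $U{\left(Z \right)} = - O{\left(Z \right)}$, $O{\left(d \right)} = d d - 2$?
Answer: $- \frac{828}{11} \approx -75.273$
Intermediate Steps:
$p{\left(b \right)} = - \frac{36}{11}$ ($p{\left(b \right)} = \frac{6}{-2 + \frac{1}{6}} = \frac{6}{- \frac{11}{6}} = 6 \left(- \frac{6}{11}\right) = - \frac{36}{11}$)
$O{\left(d \right)} = -2 + d^{2}$ ($O{\left(d \right)} = d^{2} - 2 = -2 + d^{2}$)
$U{\left(Z \right)} = 2 - Z^{2}$ ($U{\left(Z \right)} = - (-2 + Z^{2}) = 2 - Z^{2}$)
$z{\left(L \right)} = -14 + L$ ($z{\left(L \right)} = -3 + \left(\left(-11 + L\right) - 0\right) = -3 + \left(\left(-11 + L\right) + 0\right) = -3 + \left(-11 + L\right) = -14 + L$)
$p{\left(\left(0 - 5\right) - 5 \right)} z{\left(37 \right)} = - \frac{36 \left(-14 + 37\right)}{11} = \left(- \frac{36}{11}\right) 23 = - \frac{828}{11}$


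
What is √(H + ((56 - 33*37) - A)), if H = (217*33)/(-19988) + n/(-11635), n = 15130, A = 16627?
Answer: I*√9623581125792023013/23256038 ≈ 133.39*I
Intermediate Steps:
H = -77147335/46512076 (H = (217*33)/(-19988) + 15130/(-11635) = 7161*(-1/19988) + 15130*(-1/11635) = -7161/19988 - 3026/2327 = -77147335/46512076 ≈ -1.6587)
√(H + ((56 - 33*37) - A)) = √(-77147335/46512076 + ((56 - 33*37) - 1*16627)) = √(-77147335/46512076 + ((56 - 1221) - 16627)) = √(-77147335/46512076 + (-1165 - 16627)) = √(-77147335/46512076 - 17792) = √(-827620003527/46512076) = I*√9623581125792023013/23256038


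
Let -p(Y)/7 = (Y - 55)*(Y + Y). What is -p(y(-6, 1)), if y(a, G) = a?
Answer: 5124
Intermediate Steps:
p(Y) = -14*Y*(-55 + Y) (p(Y) = -7*(Y - 55)*(Y + Y) = -7*(-55 + Y)*2*Y = -14*Y*(-55 + Y))
-p(y(-6, 1)) = -14*(-6)*(55 - 1*(-6)) = -14*(-6)*(55 + 6) = -14*(-6)*61 = -1*(-5124) = 5124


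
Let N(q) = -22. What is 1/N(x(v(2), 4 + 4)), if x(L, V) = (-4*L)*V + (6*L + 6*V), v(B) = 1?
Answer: -1/22 ≈ -0.045455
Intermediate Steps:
x(L, V) = 6*L + 6*V - 4*L*V (x(L, V) = -4*L*V + (6*L + 6*V) = 6*L + 6*V - 4*L*V)
1/N(x(v(2), 4 + 4)) = 1/(-22) = -1/22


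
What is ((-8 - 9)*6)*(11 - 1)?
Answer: -1020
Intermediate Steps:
((-8 - 9)*6)*(11 - 1) = -17*6*10 = -102*10 = -1020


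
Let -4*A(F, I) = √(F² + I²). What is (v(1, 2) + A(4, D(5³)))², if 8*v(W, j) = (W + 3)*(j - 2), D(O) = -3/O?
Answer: 250009/250000 ≈ 1.0000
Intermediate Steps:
A(F, I) = -√(F² + I²)/4
v(W, j) = (-2 + j)*(3 + W)/8 (v(W, j) = ((W + 3)*(j - 2))/8 = ((3 + W)*(-2 + j))/8 = ((-2 + j)*(3 + W))/8 = (-2 + j)*(3 + W)/8)
(v(1, 2) + A(4, D(5³)))² = ((-¾ - ¼*1 + (3/8)*2 + (⅛)*1*2) - √(4² + (-3/(5³))²)/4)² = ((-¾ - ¼ + ¾ + ¼) - √(16 + (-3/125)²)/4)² = (0 - √(16 + (-3*1/125)²)/4)² = (0 - √(16 + (-3/125)²)/4)² = (0 - √(16 + 9/15625)/4)² = (0 - √250009/500)² = (-√250009/500)² = 250009/250000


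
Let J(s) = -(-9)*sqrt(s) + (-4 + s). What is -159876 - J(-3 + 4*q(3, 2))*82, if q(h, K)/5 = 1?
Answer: -160942 - 738*sqrt(17) ≈ -1.6398e+5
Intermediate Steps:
q(h, K) = 5 (q(h, K) = 5*1 = 5)
J(s) = -4 + s + 9*sqrt(s) (J(s) = 9*sqrt(s) + (-4 + s) = -4 + s + 9*sqrt(s))
-159876 - J(-3 + 4*q(3, 2))*82 = -159876 - (-4 + (-3 + 4*5) + 9*sqrt(-3 + 4*5))*82 = -159876 - (-4 + (-3 + 20) + 9*sqrt(-3 + 20))*82 = -159876 - (-4 + 17 + 9*sqrt(17))*82 = -159876 - (13 + 9*sqrt(17))*82 = -159876 - (1066 + 738*sqrt(17)) = -159876 + (-1066 - 738*sqrt(17)) = -160942 - 738*sqrt(17)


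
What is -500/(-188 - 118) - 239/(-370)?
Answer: 129067/56610 ≈ 2.2799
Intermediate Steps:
-500/(-188 - 118) - 239/(-370) = -500/(-306) - 239*(-1/370) = -500*(-1/306) + 239/370 = 250/153 + 239/370 = 129067/56610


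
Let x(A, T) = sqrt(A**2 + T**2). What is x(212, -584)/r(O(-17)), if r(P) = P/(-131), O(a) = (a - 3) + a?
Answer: 2620*sqrt(965)/37 ≈ 2199.7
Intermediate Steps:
O(a) = -3 + 2*a (O(a) = (-3 + a) + a = -3 + 2*a)
r(P) = -P/131 (r(P) = P*(-1/131) = -P/131)
x(212, -584)/r(O(-17)) = sqrt(212**2 + (-584)**2)/((-(-3 + 2*(-17))/131)) = sqrt(44944 + 341056)/((-(-3 - 34)/131)) = sqrt(386000)/((-1/131*(-37))) = (20*sqrt(965))/(37/131) = (20*sqrt(965))*(131/37) = 2620*sqrt(965)/37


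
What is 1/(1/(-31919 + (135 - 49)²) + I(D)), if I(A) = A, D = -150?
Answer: -24523/3678451 ≈ -0.0066667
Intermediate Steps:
1/(1/(-31919 + (135 - 49)²) + I(D)) = 1/(1/(-31919 + (135 - 49)²) - 150) = 1/(1/(-31919 + 86²) - 150) = 1/(1/(-31919 + 7396) - 150) = 1/(1/(-24523) - 150) = 1/(-1/24523 - 150) = 1/(-3678451/24523) = -24523/3678451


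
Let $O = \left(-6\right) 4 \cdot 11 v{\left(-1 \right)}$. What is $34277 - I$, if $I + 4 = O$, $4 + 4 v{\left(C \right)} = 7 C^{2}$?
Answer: $34479$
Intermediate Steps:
$v{\left(C \right)} = -1 + \frac{7 C^{2}}{4}$
$O = -198$ ($O = \left(-6\right) 4 \cdot 11 \left(-1 + \frac{7 \left(-1\right)^{2}}{4}\right) = \left(-24\right) 11 \left(-1 + \frac{7}{4} \cdot 1\right) = - 264 \left(-1 + \frac{7}{4}\right) = \left(-264\right) \frac{3}{4} = -198$)
$I = -202$ ($I = -4 - 198 = -202$)
$34277 - I = 34277 - -202 = 34277 + 202 = 34479$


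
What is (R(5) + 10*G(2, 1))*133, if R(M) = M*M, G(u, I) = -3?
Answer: -665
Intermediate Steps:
R(M) = M²
(R(5) + 10*G(2, 1))*133 = (5² + 10*(-3))*133 = (25 - 30)*133 = -5*133 = -665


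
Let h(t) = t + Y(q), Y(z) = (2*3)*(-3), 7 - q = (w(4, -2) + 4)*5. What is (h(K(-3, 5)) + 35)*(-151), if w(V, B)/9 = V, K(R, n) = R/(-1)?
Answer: -3020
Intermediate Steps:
K(R, n) = -R (K(R, n) = R*(-1) = -R)
w(V, B) = 9*V
q = -193 (q = 7 - (9*4 + 4)*5 = 7 - (36 + 4)*5 = 7 - 40*5 = 7 - 1*200 = 7 - 200 = -193)
Y(z) = -18 (Y(z) = 6*(-3) = -18)
h(t) = -18 + t (h(t) = t - 18 = -18 + t)
(h(K(-3, 5)) + 35)*(-151) = ((-18 - 1*(-3)) + 35)*(-151) = ((-18 + 3) + 35)*(-151) = (-15 + 35)*(-151) = 20*(-151) = -3020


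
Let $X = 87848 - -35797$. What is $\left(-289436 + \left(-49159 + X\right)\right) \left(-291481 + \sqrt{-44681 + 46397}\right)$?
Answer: $62653840950 - 429900 \sqrt{429} \approx 6.2645 \cdot 10^{10}$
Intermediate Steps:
$X = 123645$ ($X = 87848 + 35797 = 123645$)
$\left(-289436 + \left(-49159 + X\right)\right) \left(-291481 + \sqrt{-44681 + 46397}\right) = \left(-289436 + \left(-49159 + 123645\right)\right) \left(-291481 + \sqrt{-44681 + 46397}\right) = \left(-289436 + 74486\right) \left(-291481 + \sqrt{1716}\right) = - 214950 \left(-291481 + 2 \sqrt{429}\right) = 62653840950 - 429900 \sqrt{429}$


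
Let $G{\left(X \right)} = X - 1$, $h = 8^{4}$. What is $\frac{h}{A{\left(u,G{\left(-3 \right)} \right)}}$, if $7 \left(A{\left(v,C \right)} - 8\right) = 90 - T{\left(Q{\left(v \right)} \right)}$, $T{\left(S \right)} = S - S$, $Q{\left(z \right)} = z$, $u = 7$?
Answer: $\frac{14336}{73} \approx 196.38$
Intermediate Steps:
$T{\left(S \right)} = 0$
$h = 4096$
$G{\left(X \right)} = -1 + X$ ($G{\left(X \right)} = X - 1 = -1 + X$)
$A{\left(v,C \right)} = \frac{146}{7}$ ($A{\left(v,C \right)} = 8 + \frac{90 - 0}{7} = 8 + \frac{90 + 0}{7} = 8 + \frac{1}{7} \cdot 90 = 8 + \frac{90}{7} = \frac{146}{7}$)
$\frac{h}{A{\left(u,G{\left(-3 \right)} \right)}} = \frac{4096}{\frac{146}{7}} = 4096 \cdot \frac{7}{146} = \frac{14336}{73}$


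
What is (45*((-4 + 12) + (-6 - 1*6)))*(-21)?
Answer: 3780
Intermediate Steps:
(45*((-4 + 12) + (-6 - 1*6)))*(-21) = (45*(8 + (-6 - 6)))*(-21) = (45*(8 - 12))*(-21) = (45*(-4))*(-21) = -180*(-21) = 3780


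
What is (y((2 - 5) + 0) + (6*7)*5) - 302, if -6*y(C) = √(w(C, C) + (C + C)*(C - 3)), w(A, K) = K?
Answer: -92 - √33/6 ≈ -92.957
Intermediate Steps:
y(C) = -√(C + 2*C*(-3 + C))/6 (y(C) = -√(C + (C + C)*(C - 3))/6 = -√(C + (2*C)*(-3 + C))/6 = -√(C + 2*C*(-3 + C))/6)
(y((2 - 5) + 0) + (6*7)*5) - 302 = (-√3*√(5 - 2*((2 - 5) + 0))/6 + (6*7)*5) - 302 = (-√3*√(5 - 2*(-3 + 0))/6 + 42*5) - 302 = (-√33/6 + 210) - 302 = (210 - √33/6) - 302 = -92 - √33/6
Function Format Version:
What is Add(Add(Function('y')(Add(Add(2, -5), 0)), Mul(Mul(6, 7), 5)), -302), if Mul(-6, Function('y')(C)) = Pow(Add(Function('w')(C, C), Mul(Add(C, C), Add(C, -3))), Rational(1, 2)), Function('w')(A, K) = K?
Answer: Add(-92, Mul(Rational(-1, 6), Pow(33, Rational(1, 2)))) ≈ -92.957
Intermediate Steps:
Function('y')(C) = Mul(Rational(-1, 6), Pow(Add(C, Mul(2, C, Add(-3, C))), Rational(1, 2))) (Function('y')(C) = Mul(Rational(-1, 6), Pow(Add(C, Mul(Add(C, C), Add(C, -3))), Rational(1, 2))) = Mul(Rational(-1, 6), Pow(Add(C, Mul(Mul(2, C), Add(-3, C))), Rational(1, 2))) = Mul(Rational(-1, 6), Pow(Add(C, Mul(2, C, Add(-3, C))), Rational(1, 2))))
Add(Add(Function('y')(Add(Add(2, -5), 0)), Mul(Mul(6, 7), 5)), -302) = Add(Add(Mul(Rational(-1, 6), Pow(Mul(Add(Add(2, -5), 0), Add(-5, Mul(2, Add(Add(2, -5), 0)))), Rational(1, 2))), Mul(Mul(6, 7), 5)), -302) = Add(Add(Mul(Rational(-1, 6), Pow(Mul(Add(-3, 0), Add(-5, Mul(2, Add(-3, 0)))), Rational(1, 2))), Mul(42, 5)), -302) = Add(Add(Mul(Rational(-1, 6), Pow(Mul(-3, Add(-5, Mul(2, -3))), Rational(1, 2))), 210), -302) = Add(Add(Mul(Rational(-1, 6), Pow(Mul(-3, Add(-5, -6)), Rational(1, 2))), 210), -302) = Add(Add(Mul(Rational(-1, 6), Pow(Mul(-3, -11), Rational(1, 2))), 210), -302) = Add(Add(Mul(Rational(-1, 6), Pow(33, Rational(1, 2))), 210), -302) = Add(Add(210, Mul(Rational(-1, 6), Pow(33, Rational(1, 2)))), -302) = Add(-92, Mul(Rational(-1, 6), Pow(33, Rational(1, 2))))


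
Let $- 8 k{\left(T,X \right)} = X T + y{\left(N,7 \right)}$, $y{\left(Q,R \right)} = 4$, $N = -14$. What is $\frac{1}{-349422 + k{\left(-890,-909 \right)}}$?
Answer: $- \frac{4}{1802195} \approx -2.2195 \cdot 10^{-6}$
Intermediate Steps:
$k{\left(T,X \right)} = - \frac{1}{2} - \frac{T X}{8}$ ($k{\left(T,X \right)} = - \frac{X T + 4}{8} = - \frac{T X + 4}{8} = - \frac{4 + T X}{8} = - \frac{1}{2} - \frac{T X}{8}$)
$\frac{1}{-349422 + k{\left(-890,-909 \right)}} = \frac{1}{-349422 - \left(\frac{1}{2} - - \frac{404505}{4}\right)} = \frac{1}{-349422 - \frac{404507}{4}} = \frac{1}{- \frac{1802195}{4}} = - \frac{4}{1802195}$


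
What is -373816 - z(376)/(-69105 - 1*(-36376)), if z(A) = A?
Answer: -12234623488/32729 ≈ -3.7382e+5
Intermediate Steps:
-373816 - z(376)/(-69105 - 1*(-36376)) = -373816 - 376/(-69105 - 1*(-36376)) = -373816 - 376/(-69105 + 36376) = -373816 - 376/(-32729) = -373816 - 376*(-1)/32729 = -373816 - 1*(-376/32729) = -373816 + 376/32729 = -12234623488/32729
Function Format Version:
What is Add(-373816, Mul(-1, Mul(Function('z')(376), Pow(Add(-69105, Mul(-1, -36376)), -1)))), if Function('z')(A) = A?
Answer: Rational(-12234623488, 32729) ≈ -3.7382e+5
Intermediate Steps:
Add(-373816, Mul(-1, Mul(Function('z')(376), Pow(Add(-69105, Mul(-1, -36376)), -1)))) = Add(-373816, Mul(-1, Mul(376, Pow(Add(-69105, Mul(-1, -36376)), -1)))) = Add(-373816, Mul(-1, Mul(376, Pow(Add(-69105, 36376), -1)))) = Add(-373816, Mul(-1, Mul(376, Pow(-32729, -1)))) = Add(-373816, Mul(-1, Mul(376, Rational(-1, 32729)))) = Add(-373816, Mul(-1, Rational(-376, 32729))) = Add(-373816, Rational(376, 32729)) = Rational(-12234623488, 32729)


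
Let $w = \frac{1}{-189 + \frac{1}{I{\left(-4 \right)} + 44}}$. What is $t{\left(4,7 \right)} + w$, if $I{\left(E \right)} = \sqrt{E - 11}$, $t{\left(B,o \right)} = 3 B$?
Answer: $\frac{167146357}{13935008} + \frac{i \sqrt{15}}{69675040} \approx 11.995 + 5.5586 \cdot 10^{-8} i$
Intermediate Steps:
$I{\left(E \right)} = \sqrt{-11 + E}$
$w = \frac{1}{-189 + \frac{1}{44 + i \sqrt{15}}}$ ($w = \frac{1}{-189 + \frac{1}{\sqrt{-11 - 4} + 44}} = \frac{1}{-189 + \frac{1}{\sqrt{-15} + 44}} = \frac{1}{-189 + \frac{1}{i \sqrt{15} + 44}} = \frac{1}{-189 + \frac{1}{44 + i \sqrt{15}}} \approx -0.0052916 + 6.0 \cdot 10^{-8} i$)
$t{\left(4,7 \right)} + w = 3 \cdot 4 + \frac{- \sqrt{15} + 44 i}{- 8315 i + 189 \sqrt{15}} = 12 + \frac{- \sqrt{15} + 44 i}{- 8315 i + 189 \sqrt{15}}$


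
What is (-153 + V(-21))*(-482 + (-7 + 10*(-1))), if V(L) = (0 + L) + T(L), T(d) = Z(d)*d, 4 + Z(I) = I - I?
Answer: 44910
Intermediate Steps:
Z(I) = -4 (Z(I) = -4 + (I - I) = -4 + 0 = -4)
T(d) = -4*d
V(L) = -3*L (V(L) = (0 + L) - 4*L = L - 4*L = -3*L)
(-153 + V(-21))*(-482 + (-7 + 10*(-1))) = (-153 - 3*(-21))*(-482 + (-7 + 10*(-1))) = (-153 + 63)*(-482 + (-7 - 10)) = -90*(-482 - 17) = -90*(-499) = 44910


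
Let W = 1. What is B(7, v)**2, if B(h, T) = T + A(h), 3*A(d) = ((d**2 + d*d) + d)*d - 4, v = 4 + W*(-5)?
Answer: 529984/9 ≈ 58887.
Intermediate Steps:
v = -1 (v = 4 + 1*(-5) = 4 - 5 = -1)
A(d) = -4/3 + d*(d + 2*d**2)/3 (A(d) = (((d**2 + d*d) + d)*d - 4)/3 = (((d**2 + d**2) + d)*d - 4)/3 = ((2*d**2 + d)*d - 4)/3 = ((d + 2*d**2)*d - 4)/3 = (d*(d + 2*d**2) - 4)/3 = (-4 + d*(d + 2*d**2))/3 = -4/3 + d*(d + 2*d**2)/3)
B(h, T) = -4/3 + T + h**2/3 + 2*h**3/3 (B(h, T) = T + (-4/3 + h**2/3 + 2*h**3/3) = -4/3 + T + h**2/3 + 2*h**3/3)
B(7, v)**2 = (-4/3 - 1 + (1/3)*7**2 + (2/3)*7**3)**2 = (-4/3 - 1 + (1/3)*49 + (2/3)*343)**2 = (-4/3 - 1 + 49/3 + 686/3)**2 = (728/3)**2 = 529984/9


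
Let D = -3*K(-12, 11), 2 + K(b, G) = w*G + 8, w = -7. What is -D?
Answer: -213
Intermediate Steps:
K(b, G) = 6 - 7*G (K(b, G) = -2 + (-7*G + 8) = -2 + (8 - 7*G) = 6 - 7*G)
D = 213 (D = -3*(6 - 7*11) = -3*(6 - 77) = -3*(-71) = 213)
-D = -1*213 = -213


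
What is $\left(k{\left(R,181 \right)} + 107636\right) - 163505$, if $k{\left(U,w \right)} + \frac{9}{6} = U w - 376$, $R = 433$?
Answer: $\frac{44253}{2} \approx 22127.0$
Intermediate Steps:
$k{\left(U,w \right)} = - \frac{755}{2} + U w$ ($k{\left(U,w \right)} = - \frac{3}{2} + \left(U w - 376\right) = - \frac{3}{2} + \left(-376 + U w\right) = - \frac{755}{2} + U w$)
$\left(k{\left(R,181 \right)} + 107636\right) - 163505 = \left(\left(- \frac{755}{2} + 433 \cdot 181\right) + 107636\right) - 163505 = \left(\left(- \frac{755}{2} + 78373\right) + 107636\right) - 163505 = \left(\frac{155991}{2} + 107636\right) - 163505 = \frac{371263}{2} - 163505 = \frac{44253}{2}$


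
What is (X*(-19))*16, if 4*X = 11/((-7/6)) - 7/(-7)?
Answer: 4484/7 ≈ 640.57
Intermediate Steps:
X = -59/28 (X = (11/((-7/6)) - 7/(-7))/4 = (11/((-7*⅙)) - 7*(-⅐))/4 = (11/(-7/6) + 1)/4 = (11*(-6/7) + 1)/4 = (-66/7 + 1)/4 = (¼)*(-59/7) = -59/28 ≈ -2.1071)
(X*(-19))*16 = -59/28*(-19)*16 = (1121/28)*16 = 4484/7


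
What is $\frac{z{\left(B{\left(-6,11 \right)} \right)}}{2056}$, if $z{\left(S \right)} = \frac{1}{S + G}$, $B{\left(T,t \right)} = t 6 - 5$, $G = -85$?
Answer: $- \frac{1}{49344} \approx -2.0266 \cdot 10^{-5}$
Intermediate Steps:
$B{\left(T,t \right)} = -5 + 6 t$ ($B{\left(T,t \right)} = 6 t - 5 = -5 + 6 t$)
$z{\left(S \right)} = \frac{1}{-85 + S}$ ($z{\left(S \right)} = \frac{1}{S - 85} = \frac{1}{-85 + S}$)
$\frac{z{\left(B{\left(-6,11 \right)} \right)}}{2056} = \frac{1}{\left(-85 + \left(-5 + 6 \cdot 11\right)\right) 2056} = \frac{1}{-85 + \left(-5 + 66\right)} \frac{1}{2056} = \frac{1}{-85 + 61} \cdot \frac{1}{2056} = \frac{1}{-24} \cdot \frac{1}{2056} = \left(- \frac{1}{24}\right) \frac{1}{2056} = - \frac{1}{49344}$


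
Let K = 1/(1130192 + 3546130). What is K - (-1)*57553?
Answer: 269136360067/4676322 ≈ 57553.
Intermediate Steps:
K = 1/4676322 ≈ 2.1384e-7
K - (-1)*57553 = 1/4676322 - (-1)*57553 = 1/4676322 - 1*(-57553) = 1/4676322 + 57553 = 269136360067/4676322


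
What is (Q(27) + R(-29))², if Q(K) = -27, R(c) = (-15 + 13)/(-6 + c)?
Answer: 889249/1225 ≈ 725.92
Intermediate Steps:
R(c) = -2/(-6 + c)
(Q(27) + R(-29))² = (-27 - 2/(-6 - 29))² = (-27 - 2/(-35))² = (-27 - 2*(-1/35))² = (-27 + 2/35)² = (-943/35)² = 889249/1225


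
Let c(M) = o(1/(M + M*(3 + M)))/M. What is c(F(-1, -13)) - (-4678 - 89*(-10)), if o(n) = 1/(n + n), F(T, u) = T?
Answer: 7579/2 ≈ 3789.5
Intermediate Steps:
o(n) = 1/(2*n)
c(M) = (M/2 + M*(3 + M)/2)/M (c(M) = (1/(2*(1/(M + M*(3 + M)))))/M = ((M + M*(3 + M))/2)/M = (M/2 + M*(3 + M)/2)/M)
c(F(-1, -13)) - (-4678 - 89*(-10)) = (2 + (½)*(-1)) - (-4678 - 89*(-10)) = (2 - ½) - (-4678 + 890) = 3/2 - 1*(-3788) = 3/2 + 3788 = 7579/2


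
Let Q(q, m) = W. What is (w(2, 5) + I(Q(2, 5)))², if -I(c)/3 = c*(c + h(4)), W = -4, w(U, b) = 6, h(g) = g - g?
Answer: 1764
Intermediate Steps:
h(g) = 0
Q(q, m) = -4
I(c) = -3*c² (I(c) = -3*c*(c + 0) = -3*c*c = -3*c²)
(w(2, 5) + I(Q(2, 5)))² = (6 - 3*(-4)²)² = (6 - 3*16)² = (6 - 48)² = (-42)² = 1764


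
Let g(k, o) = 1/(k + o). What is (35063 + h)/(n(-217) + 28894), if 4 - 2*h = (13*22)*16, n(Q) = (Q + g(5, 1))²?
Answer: 1179972/2732785 ≈ 0.43178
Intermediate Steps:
n(Q) = (⅙ + Q)² (n(Q) = (Q + 1/(5 + 1))² = (Q + 1/6)² = (Q + ⅙)² = (⅙ + Q)²)
h = -2286 (h = 2 - 13*22*16/2 = 2 - 143*16 = 2 - ½*4576 = 2 - 2288 = -2286)
(35063 + h)/(n(-217) + 28894) = (35063 - 2286)/((1 + 6*(-217))²/36 + 28894) = 32777/((1 - 1302)²/36 + 28894) = 32777/((1/36)*(-1301)² + 28894) = 32777/((1/36)*1692601 + 28894) = 32777/(1692601/36 + 28894) = 32777/(2732785/36) = 32777*(36/2732785) = 1179972/2732785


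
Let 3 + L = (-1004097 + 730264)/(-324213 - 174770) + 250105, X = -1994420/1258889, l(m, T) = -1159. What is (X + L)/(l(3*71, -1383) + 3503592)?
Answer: 157104474764835151/2200103058127155071 ≈ 0.071408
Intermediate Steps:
X = -1994420/1258889 (X = -1994420*1/1258889 = -1994420/1258889 ≈ -1.5843)
L = 124796920099/498983 (L = -3 + ((-1004097 + 730264)/(-324213 - 174770) + 250105) = -3 + (-273833/(-498983) + 250105) = -3 + (-273833*(-1/498983) + 250105) = -3 + (273833/498983 + 250105) = -3 + 124798417048/498983 = 124796920099/498983 ≈ 2.5010e+5)
(X + L)/(l(3*71, -1383) + 3503592) = (-1994420/1258889 + 124796920099/498983)/(-1159 + 3503592) = (157104474764835151/628164209887)/3502433 = (157104474764835151/628164209887)*(1/3502433) = 157104474764835151/2200103058127155071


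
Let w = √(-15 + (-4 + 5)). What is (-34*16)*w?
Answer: -544*I*√14 ≈ -2035.5*I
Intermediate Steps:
w = I*√14 (w = √(-15 + 1) = √(-14) = I*√14 ≈ 3.7417*I)
(-34*16)*w = (-34*16)*(I*√14) = -544*I*√14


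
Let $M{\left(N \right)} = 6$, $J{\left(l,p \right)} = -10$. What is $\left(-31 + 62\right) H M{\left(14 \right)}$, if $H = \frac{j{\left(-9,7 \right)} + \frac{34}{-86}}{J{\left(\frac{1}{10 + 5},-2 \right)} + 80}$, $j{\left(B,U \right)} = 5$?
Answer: $\frac{18414}{1505} \approx 12.235$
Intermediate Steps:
$H = \frac{99}{1505}$ ($H = \frac{5 + \frac{34}{-86}}{-10 + 80} = \frac{5 + 34 \left(- \frac{1}{86}\right)}{70} = \left(5 - \frac{17}{43}\right) \frac{1}{70} = \frac{198}{43} \cdot \frac{1}{70} = \frac{99}{1505} \approx 0.065781$)
$\left(-31 + 62\right) H M{\left(14 \right)} = \left(-31 + 62\right) \frac{99}{1505} \cdot 6 = 31 \cdot \frac{99}{1505} \cdot 6 = \frac{3069}{1505} \cdot 6 = \frac{18414}{1505}$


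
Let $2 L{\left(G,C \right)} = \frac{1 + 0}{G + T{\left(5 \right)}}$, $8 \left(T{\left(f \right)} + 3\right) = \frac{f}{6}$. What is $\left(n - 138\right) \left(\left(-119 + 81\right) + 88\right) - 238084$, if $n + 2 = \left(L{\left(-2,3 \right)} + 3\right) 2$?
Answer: $- \frac{11505328}{47} \approx -2.4479 \cdot 10^{5}$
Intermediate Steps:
$T{\left(f \right)} = -3 + \frac{f}{48}$ ($T{\left(f \right)} = -3 + \frac{f \frac{1}{6}}{8} = -3 + \frac{\frac{1}{6} f}{8} = -3 + \frac{f}{48}$)
$L{\left(G,C \right)} = \frac{1}{2 \left(- \frac{139}{48} + G\right)}$ ($L{\left(G,C \right)} = \frac{\left(1 + 0\right) \frac{1}{G + \left(-3 + \frac{1}{48} \cdot 5\right)}}{2} = \frac{1 \frac{1}{G + \left(-3 + \frac{5}{48}\right)}}{2} = \frac{1 \frac{1}{G - \frac{139}{48}}}{2} = \frac{1 \frac{1}{- \frac{139}{48} + G}}{2} = \frac{1}{2 \left(- \frac{139}{48} + G\right)}$)
$n = \frac{892}{235}$ ($n = -2 + \left(\frac{24}{-139 + 48 \left(-2\right)} + 3\right) 2 = -2 + \left(\frac{24}{-139 - 96} + 3\right) 2 = -2 + \left(\frac{24}{-235} + 3\right) 2 = -2 + \left(24 \left(- \frac{1}{235}\right) + 3\right) 2 = -2 + \left(- \frac{24}{235} + 3\right) 2 = -2 + \frac{681}{235} \cdot 2 = -2 + \frac{1362}{235} = \frac{892}{235} \approx 3.7957$)
$\left(n - 138\right) \left(\left(-119 + 81\right) + 88\right) - 238084 = \left(\frac{892}{235} - 138\right) \left(\left(-119 + 81\right) + 88\right) - 238084 = \left(\frac{892}{235} - 138\right) \left(-38 + 88\right) - 238084 = \left(- \frac{31538}{235}\right) 50 - 238084 = - \frac{315380}{47} - 238084 = - \frac{11505328}{47}$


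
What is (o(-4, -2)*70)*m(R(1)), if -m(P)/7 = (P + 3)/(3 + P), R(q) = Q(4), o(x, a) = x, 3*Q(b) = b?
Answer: 1960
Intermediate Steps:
Q(b) = b/3
R(q) = 4/3 (R(q) = (⅓)*4 = 4/3)
m(P) = -7 (m(P) = -7*(P + 3)/(3 + P) = -7*(3 + P)/(3 + P) = -7*1 = -7)
(o(-4, -2)*70)*m(R(1)) = -4*70*(-7) = -280*(-7) = 1960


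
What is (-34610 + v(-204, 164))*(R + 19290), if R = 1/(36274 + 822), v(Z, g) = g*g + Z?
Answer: -2832988508519/18548 ≈ -1.5274e+8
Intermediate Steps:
v(Z, g) = Z + g**2 (v(Z, g) = g**2 + Z = Z + g**2)
R = 1/37096 ≈ 2.6957e-5
(-34610 + v(-204, 164))*(R + 19290) = (-34610 + (-204 + 164**2))*(1/37096 + 19290) = (-34610 + (-204 + 26896))*(715581841/37096) = (-34610 + 26692)*(715581841/37096) = -7918*715581841/37096 = -2832988508519/18548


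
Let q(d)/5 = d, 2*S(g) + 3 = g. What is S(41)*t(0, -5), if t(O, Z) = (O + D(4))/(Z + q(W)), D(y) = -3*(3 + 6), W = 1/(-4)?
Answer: 2052/25 ≈ 82.080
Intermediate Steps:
W = -¼ (W = 1*(-¼) = -¼ ≈ -0.25000)
D(y) = -27 (D(y) = -3*9 = -27)
S(g) = -3/2 + g/2
q(d) = 5*d
t(O, Z) = (-27 + O)/(-5/4 + Z) (t(O, Z) = (O - 27)/(Z + 5*(-¼)) = (-27 + O)/(Z - 5/4) = (-27 + O)/(-5/4 + Z))
S(41)*t(0, -5) = (-3/2 + (½)*41)*(4*(-27 + 0)/(-5 + 4*(-5))) = (-3/2 + 41/2)*(4*(-27)/(-5 - 20)) = 19*(4*(-27)/(-25)) = 19*(4*(-1/25)*(-27)) = 19*(108/25) = 2052/25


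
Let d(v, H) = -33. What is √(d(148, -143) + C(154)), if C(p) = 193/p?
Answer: I*√752906/154 ≈ 5.6344*I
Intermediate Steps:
√(d(148, -143) + C(154)) = √(-33 + 193/154) = √(-4889/154) = I*√752906/154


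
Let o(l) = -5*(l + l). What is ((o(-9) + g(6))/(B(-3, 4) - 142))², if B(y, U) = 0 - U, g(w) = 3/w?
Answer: 32761/85264 ≈ 0.38423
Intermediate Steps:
B(y, U) = -U
o(l) = -10*l
((o(-9) + g(6))/(B(-3, 4) - 142))² = ((-10*(-9) + 3/6)/(-1*4 - 142))² = ((90 + 3*(⅙))/(-4 - 142))² = ((90 + ½)/(-146))² = ((181/2)*(-1/146))² = (-181/292)² = 32761/85264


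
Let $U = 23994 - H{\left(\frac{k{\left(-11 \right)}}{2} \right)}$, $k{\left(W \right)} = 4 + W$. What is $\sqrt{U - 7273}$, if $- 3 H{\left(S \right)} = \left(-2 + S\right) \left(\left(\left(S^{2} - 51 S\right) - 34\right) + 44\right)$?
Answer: $\frac{\sqrt{2354826}}{12} \approx 127.88$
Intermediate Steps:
$H{\left(S \right)} = - \frac{\left(-2 + S\right) \left(10 + S^{2} - 51 S\right)}{3}$ ($H{\left(S \right)} = - \frac{\left(-2 + S\right) \left(\left(\left(S^{2} - 51 S\right) - 34\right) + 44\right)}{3} = - \frac{\left(-2 + S\right) \left(\left(-34 + S^{2} - 51 S\right) + 44\right)}{3} = - \frac{\left(-2 + S\right) \left(10 + S^{2} - 51 S\right)}{3}$)
$U = \frac{567023}{24}$ ($U = 23994 - \left(\frac{20}{3} - \frac{112 \frac{4 - 11}{2}}{3} - \frac{\left(\frac{4 - 11}{2}\right)^{3}}{3} + \frac{53 \left(\frac{4 - 11}{2}\right)^{2}}{3}\right) = 23994 - \left(\frac{20}{3} - \frac{112 \left(\left(-7\right) \frac{1}{2}\right)}{3} - \frac{\left(\left(-7\right) \frac{1}{2}\right)^{3}}{3} + \frac{53 \left(\left(-7\right) \frac{1}{2}\right)^{2}}{3}\right) = 23994 - \left(\frac{20}{3} - - \frac{392}{3} - \frac{\left(- \frac{7}{2}\right)^{3}}{3} + \frac{53 \left(- \frac{7}{2}\right)^{2}}{3}\right) = 23994 - \left(\frac{20}{3} + \frac{392}{3} - - \frac{343}{24} + \frac{53}{3} \cdot \frac{49}{4}\right) = 23994 - \left(\frac{20}{3} + \frac{392}{3} + \frac{343}{24} + \frac{2597}{12}\right) = 23994 - \frac{8833}{24} = \frac{567023}{24} \approx 23626.0$)
$\sqrt{U - 7273} = \sqrt{\frac{567023}{24} - 7273} = \sqrt{\frac{392471}{24}} = \frac{\sqrt{2354826}}{12}$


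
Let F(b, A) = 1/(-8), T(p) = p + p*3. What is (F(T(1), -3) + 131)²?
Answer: 1096209/64 ≈ 17128.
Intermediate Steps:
T(p) = 4*p (T(p) = p + 3*p = 4*p)
F(b, A) = -⅛
(F(T(1), -3) + 131)² = (-⅛ + 131)² = (1047/8)² = 1096209/64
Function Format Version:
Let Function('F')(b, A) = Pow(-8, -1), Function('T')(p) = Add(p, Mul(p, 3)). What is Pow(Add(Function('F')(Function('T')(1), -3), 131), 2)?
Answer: Rational(1096209, 64) ≈ 17128.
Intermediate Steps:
Function('T')(p) = Mul(4, p) (Function('T')(p) = Add(p, Mul(3, p)) = Mul(4, p))
Function('F')(b, A) = Rational(-1, 8)
Pow(Add(Function('F')(Function('T')(1), -3), 131), 2) = Pow(Add(Rational(-1, 8), 131), 2) = Pow(Rational(1047, 8), 2) = Rational(1096209, 64)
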